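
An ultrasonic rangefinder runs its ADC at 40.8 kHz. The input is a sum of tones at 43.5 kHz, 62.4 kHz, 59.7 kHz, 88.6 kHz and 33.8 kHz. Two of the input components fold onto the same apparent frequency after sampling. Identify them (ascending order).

33.8 kHz, 88.6 kHz

fs/2 = 20.4 kHz.
43.5 kHz mod fs = 2.7 kHz.
2.7 kHz ≤ fs/2 = 20.4 kHz, appears at 2.7 kHz.
62.4 kHz mod fs = 21.6 kHz.
21.6 kHz > fs/2 = 20.4 kHz, folds to fs − 21.6 kHz = 19.2 kHz.
59.7 kHz mod fs = 18.9 kHz.
18.9 kHz ≤ fs/2 = 20.4 kHz, appears at 18.9 kHz.
88.6 kHz mod fs = 7 kHz.
7 kHz ≤ fs/2 = 20.4 kHz, appears at 7 kHz.
33.8 kHz > fs/2 = 20.4 kHz, folds to fs − 33.8 kHz = 7 kHz.
33.8 kHz and 88.6 kHz both map to 7 kHz.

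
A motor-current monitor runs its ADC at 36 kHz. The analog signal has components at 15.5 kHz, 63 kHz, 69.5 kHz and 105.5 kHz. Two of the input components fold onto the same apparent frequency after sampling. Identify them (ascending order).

69.5 kHz, 105.5 kHz

fs/2 = 18 kHz.
15.5 kHz ≤ fs/2 = 18 kHz, passes unchanged.
63 kHz mod fs = 27 kHz.
27 kHz > fs/2 = 18 kHz, folds to fs − 27 kHz = 9 kHz.
69.5 kHz mod fs = 33.5 kHz.
33.5 kHz > fs/2 = 18 kHz, folds to fs − 33.5 kHz = 2.5 kHz.
105.5 kHz mod fs = 33.5 kHz.
33.5 kHz > fs/2 = 18 kHz, folds to fs − 33.5 kHz = 2.5 kHz.
69.5 kHz and 105.5 kHz both map to 2.5 kHz.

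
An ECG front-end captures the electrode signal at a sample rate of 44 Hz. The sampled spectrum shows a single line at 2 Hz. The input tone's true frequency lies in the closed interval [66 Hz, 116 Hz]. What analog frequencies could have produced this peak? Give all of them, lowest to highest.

Frequencies that alias to 2 Hz are k·fs ± 2 Hz for integer k ≥ 0.
k=0: 2 Hz.
k=1: 42 Hz, 46 Hz.
k=2: 86 Hz, 90 Hz.
k=3: 130 Hz, 134 Hz.
Within [66 Hz, 116 Hz]: 86 Hz, 90 Hz.

86 Hz, 90 Hz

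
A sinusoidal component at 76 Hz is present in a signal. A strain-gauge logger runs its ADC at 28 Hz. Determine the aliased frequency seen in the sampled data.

8 Hz

76 Hz mod fs = 20 Hz.
20 Hz > fs/2 = 14 Hz, folds to fs − 20 Hz = 8 Hz.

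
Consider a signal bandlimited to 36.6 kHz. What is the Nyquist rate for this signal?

73.2 kHz

Nyquist rate = 2 × 36.6 kHz = 73.2 kHz.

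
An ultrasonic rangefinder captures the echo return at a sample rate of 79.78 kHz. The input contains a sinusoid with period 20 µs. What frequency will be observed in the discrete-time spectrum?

T = 20 µs → f = 1/T = 50 kHz.
50 kHz > fs/2 = 39.89 kHz, folds to fs − 50 kHz = 29.78 kHz.

29.78 kHz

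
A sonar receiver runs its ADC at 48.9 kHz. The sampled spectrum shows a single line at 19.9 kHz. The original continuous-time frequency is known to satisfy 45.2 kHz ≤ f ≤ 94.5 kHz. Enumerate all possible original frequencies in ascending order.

68.8 kHz, 77.9 kHz

Frequencies that alias to 19.9 kHz are k·fs ± 19.9 kHz for integer k ≥ 0.
k=0: 19.9 kHz.
k=1: 29 kHz, 68.8 kHz.
k=2: 77.9 kHz, 117.7 kHz.
k=3: 126.8 kHz, 166.6 kHz.
Within [45.2 kHz, 94.5 kHz]: 68.8 kHz, 77.9 kHz.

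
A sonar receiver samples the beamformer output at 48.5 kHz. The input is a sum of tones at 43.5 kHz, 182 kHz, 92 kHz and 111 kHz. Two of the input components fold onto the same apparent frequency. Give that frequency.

5 kHz

fs/2 = 24.25 kHz.
43.5 kHz > fs/2 = 24.25 kHz, folds to fs − 43.5 kHz = 5 kHz.
182 kHz mod fs = 36.5 kHz.
36.5 kHz > fs/2 = 24.25 kHz, folds to fs − 36.5 kHz = 12 kHz.
92 kHz mod fs = 43.5 kHz.
43.5 kHz > fs/2 = 24.25 kHz, folds to fs − 43.5 kHz = 5 kHz.
111 kHz mod fs = 14 kHz.
14 kHz ≤ fs/2 = 24.25 kHz, appears at 14 kHz.
43.5 kHz and 92 kHz both map to 5 kHz.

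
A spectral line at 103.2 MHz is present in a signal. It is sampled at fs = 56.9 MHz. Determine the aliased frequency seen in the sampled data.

103.2 MHz mod fs = 46.3 MHz.
46.3 MHz > fs/2 = 28.45 MHz, folds to fs − 46.3 MHz = 10.6 MHz.

10.6 MHz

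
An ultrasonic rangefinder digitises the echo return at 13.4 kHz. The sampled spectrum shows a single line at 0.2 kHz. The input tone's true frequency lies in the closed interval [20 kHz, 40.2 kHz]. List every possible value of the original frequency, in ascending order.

26.6 kHz, 27 kHz, 40 kHz

Frequencies that alias to 0.2 kHz are k·fs ± 0.2 kHz for integer k ≥ 0.
k=0: 0.2 kHz.
k=1: 13.2 kHz, 13.6 kHz.
k=2: 26.6 kHz, 27 kHz.
k=3: 40 kHz, 40.4 kHz.
k=4: 53.4 kHz, 53.8 kHz.
Within [20 kHz, 40.2 kHz]: 26.6 kHz, 27 kHz, 40 kHz.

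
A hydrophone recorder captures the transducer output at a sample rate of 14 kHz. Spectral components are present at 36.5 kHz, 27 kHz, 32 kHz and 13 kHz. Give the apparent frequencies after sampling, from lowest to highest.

fs/2 = 7 kHz.
36.5 kHz mod fs = 8.5 kHz.
8.5 kHz > fs/2 = 7 kHz, folds to fs − 8.5 kHz = 5.5 kHz.
27 kHz mod fs = 13 kHz.
13 kHz > fs/2 = 7 kHz, folds to fs − 13 kHz = 1 kHz.
32 kHz mod fs = 4 kHz.
4 kHz ≤ fs/2 = 7 kHz, appears at 4 kHz.
13 kHz > fs/2 = 7 kHz, folds to fs − 13 kHz = 1 kHz.
Distinct values: {1 kHz, 4 kHz, 5.5 kHz}.

1 kHz, 4 kHz, 5.5 kHz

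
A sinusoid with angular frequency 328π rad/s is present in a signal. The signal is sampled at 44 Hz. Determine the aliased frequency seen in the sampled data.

12 Hz

ω = 328π rad/s → f = ω/(2π) = 164 Hz.
164 Hz mod fs = 32 Hz.
32 Hz > fs/2 = 22 Hz, folds to fs − 32 Hz = 12 Hz.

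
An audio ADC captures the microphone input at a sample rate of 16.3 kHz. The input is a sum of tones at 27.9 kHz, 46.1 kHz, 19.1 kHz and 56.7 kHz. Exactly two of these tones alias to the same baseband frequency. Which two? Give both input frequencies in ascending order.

fs/2 = 8.15 kHz.
27.9 kHz mod fs = 11.6 kHz.
11.6 kHz > fs/2 = 8.15 kHz, folds to fs − 11.6 kHz = 4.7 kHz.
46.1 kHz mod fs = 13.5 kHz.
13.5 kHz > fs/2 = 8.15 kHz, folds to fs − 13.5 kHz = 2.8 kHz.
19.1 kHz mod fs = 2.8 kHz.
2.8 kHz ≤ fs/2 = 8.15 kHz, appears at 2.8 kHz.
56.7 kHz mod fs = 7.8 kHz.
7.8 kHz ≤ fs/2 = 8.15 kHz, appears at 7.8 kHz.
19.1 kHz and 46.1 kHz both map to 2.8 kHz.

19.1 kHz, 46.1 kHz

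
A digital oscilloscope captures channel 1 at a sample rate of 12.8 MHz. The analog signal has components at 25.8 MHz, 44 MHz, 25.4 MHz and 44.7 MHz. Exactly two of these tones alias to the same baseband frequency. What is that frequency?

0.2 MHz

fs/2 = 6.4 MHz.
25.8 MHz mod fs = 0.2 MHz.
0.2 MHz ≤ fs/2 = 6.4 MHz, appears at 0.2 MHz.
44 MHz mod fs = 5.6 MHz.
5.6 MHz ≤ fs/2 = 6.4 MHz, appears at 5.6 MHz.
25.4 MHz mod fs = 12.6 MHz.
12.6 MHz > fs/2 = 6.4 MHz, folds to fs − 12.6 MHz = 0.2 MHz.
44.7 MHz mod fs = 6.3 MHz.
6.3 MHz ≤ fs/2 = 6.4 MHz, appears at 6.3 MHz.
25.4 MHz and 25.8 MHz both map to 0.2 MHz.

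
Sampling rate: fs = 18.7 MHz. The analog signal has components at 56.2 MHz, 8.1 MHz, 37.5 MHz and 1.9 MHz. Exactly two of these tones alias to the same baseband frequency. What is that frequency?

fs/2 = 9.35 MHz.
56.2 MHz mod fs = 0.1 MHz.
0.1 MHz ≤ fs/2 = 9.35 MHz, appears at 0.1 MHz.
8.1 MHz ≤ fs/2 = 9.35 MHz, passes unchanged.
37.5 MHz mod fs = 0.1 MHz.
0.1 MHz ≤ fs/2 = 9.35 MHz, appears at 0.1 MHz.
1.9 MHz ≤ fs/2 = 9.35 MHz, passes unchanged.
37.5 MHz and 56.2 MHz both map to 0.1 MHz.

0.1 MHz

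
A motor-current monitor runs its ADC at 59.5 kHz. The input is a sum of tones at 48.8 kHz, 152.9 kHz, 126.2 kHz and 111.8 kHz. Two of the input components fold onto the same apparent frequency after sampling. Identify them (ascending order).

fs/2 = 29.75 kHz.
48.8 kHz > fs/2 = 29.75 kHz, folds to fs − 48.8 kHz = 10.7 kHz.
152.9 kHz mod fs = 33.9 kHz.
33.9 kHz > fs/2 = 29.75 kHz, folds to fs − 33.9 kHz = 25.6 kHz.
126.2 kHz mod fs = 7.2 kHz.
7.2 kHz ≤ fs/2 = 29.75 kHz, appears at 7.2 kHz.
111.8 kHz mod fs = 52.3 kHz.
52.3 kHz > fs/2 = 29.75 kHz, folds to fs − 52.3 kHz = 7.2 kHz.
111.8 kHz and 126.2 kHz both map to 7.2 kHz.

111.8 kHz, 126.2 kHz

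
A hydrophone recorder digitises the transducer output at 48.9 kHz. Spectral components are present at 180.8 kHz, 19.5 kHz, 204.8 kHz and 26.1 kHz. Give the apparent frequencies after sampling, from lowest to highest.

9.2 kHz, 14.8 kHz, 19.5 kHz, 22.8 kHz

fs/2 = 24.45 kHz.
180.8 kHz mod fs = 34.1 kHz.
34.1 kHz > fs/2 = 24.45 kHz, folds to fs − 34.1 kHz = 14.8 kHz.
19.5 kHz ≤ fs/2 = 24.45 kHz, passes unchanged.
204.8 kHz mod fs = 9.2 kHz.
9.2 kHz ≤ fs/2 = 24.45 kHz, appears at 9.2 kHz.
26.1 kHz > fs/2 = 24.45 kHz, folds to fs − 26.1 kHz = 22.8 kHz.
Distinct values: {9.2 kHz, 14.8 kHz, 19.5 kHz, 22.8 kHz}.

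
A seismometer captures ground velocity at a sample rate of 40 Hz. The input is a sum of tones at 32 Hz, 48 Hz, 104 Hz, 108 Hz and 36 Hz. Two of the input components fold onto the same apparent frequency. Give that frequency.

fs/2 = 20 Hz.
32 Hz > fs/2 = 20 Hz, folds to fs − 32 Hz = 8 Hz.
48 Hz mod fs = 8 Hz.
8 Hz ≤ fs/2 = 20 Hz, appears at 8 Hz.
104 Hz mod fs = 24 Hz.
24 Hz > fs/2 = 20 Hz, folds to fs − 24 Hz = 16 Hz.
108 Hz mod fs = 28 Hz.
28 Hz > fs/2 = 20 Hz, folds to fs − 28 Hz = 12 Hz.
36 Hz > fs/2 = 20 Hz, folds to fs − 36 Hz = 4 Hz.
32 Hz and 48 Hz both map to 8 Hz.

8 Hz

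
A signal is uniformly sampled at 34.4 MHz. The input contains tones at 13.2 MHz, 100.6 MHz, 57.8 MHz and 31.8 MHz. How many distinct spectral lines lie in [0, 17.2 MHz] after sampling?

fs/2 = 17.2 MHz.
13.2 MHz ≤ fs/2 = 17.2 MHz, passes unchanged.
100.6 MHz mod fs = 31.8 MHz.
31.8 MHz > fs/2 = 17.2 MHz, folds to fs − 31.8 MHz = 2.6 MHz.
57.8 MHz mod fs = 23.4 MHz.
23.4 MHz > fs/2 = 17.2 MHz, folds to fs − 23.4 MHz = 11 MHz.
31.8 MHz > fs/2 = 17.2 MHz, folds to fs − 31.8 MHz = 2.6 MHz.
Distinct values: {2.6 MHz, 11 MHz, 13.2 MHz} → 3.

3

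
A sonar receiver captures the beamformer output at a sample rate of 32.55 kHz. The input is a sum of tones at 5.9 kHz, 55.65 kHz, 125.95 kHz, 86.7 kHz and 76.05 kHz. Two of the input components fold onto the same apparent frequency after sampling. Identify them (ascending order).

fs/2 = 16.275 kHz.
5.9 kHz ≤ fs/2 = 16.275 kHz, passes unchanged.
55.65 kHz mod fs = 23.1 kHz.
23.1 kHz > fs/2 = 16.275 kHz, folds to fs − 23.1 kHz = 9.45 kHz.
125.95 kHz mod fs = 28.3 kHz.
28.3 kHz > fs/2 = 16.275 kHz, folds to fs − 28.3 kHz = 4.25 kHz.
86.7 kHz mod fs = 21.6 kHz.
21.6 kHz > fs/2 = 16.275 kHz, folds to fs − 21.6 kHz = 10.95 kHz.
76.05 kHz mod fs = 10.95 kHz.
10.95 kHz ≤ fs/2 = 16.275 kHz, appears at 10.95 kHz.
76.05 kHz and 86.7 kHz both map to 10.95 kHz.

76.05 kHz, 86.7 kHz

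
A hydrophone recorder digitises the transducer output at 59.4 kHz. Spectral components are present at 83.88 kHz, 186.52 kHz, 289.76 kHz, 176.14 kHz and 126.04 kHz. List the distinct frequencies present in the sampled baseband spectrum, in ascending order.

2.06 kHz, 7.24 kHz, 8.32 kHz, 24.48 kHz

fs/2 = 29.7 kHz.
83.88 kHz mod fs = 24.48 kHz.
24.48 kHz ≤ fs/2 = 29.7 kHz, appears at 24.48 kHz.
186.52 kHz mod fs = 8.32 kHz.
8.32 kHz ≤ fs/2 = 29.7 kHz, appears at 8.32 kHz.
289.76 kHz mod fs = 52.16 kHz.
52.16 kHz > fs/2 = 29.7 kHz, folds to fs − 52.16 kHz = 7.24 kHz.
176.14 kHz mod fs = 57.34 kHz.
57.34 kHz > fs/2 = 29.7 kHz, folds to fs − 57.34 kHz = 2.06 kHz.
126.04 kHz mod fs = 7.24 kHz.
7.24 kHz ≤ fs/2 = 29.7 kHz, appears at 7.24 kHz.
Distinct values: {2.06 kHz, 7.24 kHz, 8.32 kHz, 24.48 kHz}.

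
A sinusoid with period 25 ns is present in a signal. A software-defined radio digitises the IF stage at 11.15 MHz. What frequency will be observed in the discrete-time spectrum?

4.6 MHz

T = 25 ns → f = 1/T = 40 MHz.
40 MHz mod fs = 6.55 MHz.
6.55 MHz > fs/2 = 5.575 MHz, folds to fs − 6.55 MHz = 4.6 MHz.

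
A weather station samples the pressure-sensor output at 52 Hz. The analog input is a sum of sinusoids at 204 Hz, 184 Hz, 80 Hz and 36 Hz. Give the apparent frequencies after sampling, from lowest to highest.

4 Hz, 16 Hz, 24 Hz

fs/2 = 26 Hz.
204 Hz mod fs = 48 Hz.
48 Hz > fs/2 = 26 Hz, folds to fs − 48 Hz = 4 Hz.
184 Hz mod fs = 28 Hz.
28 Hz > fs/2 = 26 Hz, folds to fs − 28 Hz = 24 Hz.
80 Hz mod fs = 28 Hz.
28 Hz > fs/2 = 26 Hz, folds to fs − 28 Hz = 24 Hz.
36 Hz > fs/2 = 26 Hz, folds to fs − 36 Hz = 16 Hz.
Distinct values: {4 Hz, 16 Hz, 24 Hz}.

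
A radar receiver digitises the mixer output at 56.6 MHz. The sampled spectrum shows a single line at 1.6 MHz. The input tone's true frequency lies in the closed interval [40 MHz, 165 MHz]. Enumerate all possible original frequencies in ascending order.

55 MHz, 58.2 MHz, 111.6 MHz, 114.8 MHz

Frequencies that alias to 1.6 MHz are k·fs ± 1.6 MHz for integer k ≥ 0.
k=0: 1.6 MHz.
k=1: 55 MHz, 58.2 MHz.
k=2: 111.6 MHz, 114.8 MHz.
k=3: 168.2 MHz, 171.4 MHz.
Within [40 MHz, 165 MHz]: 55 MHz, 58.2 MHz, 111.6 MHz, 114.8 MHz.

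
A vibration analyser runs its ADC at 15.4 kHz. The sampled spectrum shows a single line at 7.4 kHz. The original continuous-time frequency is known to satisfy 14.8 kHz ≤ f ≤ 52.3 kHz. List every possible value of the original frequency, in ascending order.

22.8 kHz, 23.4 kHz, 38.2 kHz, 38.8 kHz

Frequencies that alias to 7.4 kHz are k·fs ± 7.4 kHz for integer k ≥ 0.
k=0: 7.4 kHz.
k=1: 8 kHz, 22.8 kHz.
k=2: 23.4 kHz, 38.2 kHz.
k=3: 38.8 kHz, 53.6 kHz.
k=4: 54.2 kHz, 69 kHz.
Within [14.8 kHz, 52.3 kHz]: 22.8 kHz, 23.4 kHz, 38.2 kHz, 38.8 kHz.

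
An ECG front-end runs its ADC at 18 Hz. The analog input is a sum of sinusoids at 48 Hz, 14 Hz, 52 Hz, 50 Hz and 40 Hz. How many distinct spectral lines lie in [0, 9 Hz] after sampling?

fs/2 = 9 Hz.
48 Hz mod fs = 12 Hz.
12 Hz > fs/2 = 9 Hz, folds to fs − 12 Hz = 6 Hz.
14 Hz > fs/2 = 9 Hz, folds to fs − 14 Hz = 4 Hz.
52 Hz mod fs = 16 Hz.
16 Hz > fs/2 = 9 Hz, folds to fs − 16 Hz = 2 Hz.
50 Hz mod fs = 14 Hz.
14 Hz > fs/2 = 9 Hz, folds to fs − 14 Hz = 4 Hz.
40 Hz mod fs = 4 Hz.
4 Hz ≤ fs/2 = 9 Hz, appears at 4 Hz.
Distinct values: {2 Hz, 4 Hz, 6 Hz} → 3.

3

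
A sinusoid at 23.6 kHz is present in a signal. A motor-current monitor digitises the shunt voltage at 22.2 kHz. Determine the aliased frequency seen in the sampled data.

1.4 kHz

23.6 kHz mod fs = 1.4 kHz.
1.4 kHz ≤ fs/2 = 11.1 kHz, appears at 1.4 kHz.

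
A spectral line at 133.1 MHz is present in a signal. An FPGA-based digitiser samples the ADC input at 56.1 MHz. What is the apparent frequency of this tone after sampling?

20.9 MHz

133.1 MHz mod fs = 20.9 MHz.
20.9 MHz ≤ fs/2 = 28.05 MHz, appears at 20.9 MHz.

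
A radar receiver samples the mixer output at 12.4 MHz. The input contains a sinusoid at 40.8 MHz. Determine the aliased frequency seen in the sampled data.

3.6 MHz

40.8 MHz mod fs = 3.6 MHz.
3.6 MHz ≤ fs/2 = 6.2 MHz, appears at 3.6 MHz.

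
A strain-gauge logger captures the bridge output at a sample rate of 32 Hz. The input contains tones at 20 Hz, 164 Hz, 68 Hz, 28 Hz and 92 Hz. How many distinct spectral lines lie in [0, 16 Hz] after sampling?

fs/2 = 16 Hz.
20 Hz > fs/2 = 16 Hz, folds to fs − 20 Hz = 12 Hz.
164 Hz mod fs = 4 Hz.
4 Hz ≤ fs/2 = 16 Hz, appears at 4 Hz.
68 Hz mod fs = 4 Hz.
4 Hz ≤ fs/2 = 16 Hz, appears at 4 Hz.
28 Hz > fs/2 = 16 Hz, folds to fs − 28 Hz = 4 Hz.
92 Hz mod fs = 28 Hz.
28 Hz > fs/2 = 16 Hz, folds to fs − 28 Hz = 4 Hz.
Distinct values: {4 Hz, 12 Hz} → 2.

2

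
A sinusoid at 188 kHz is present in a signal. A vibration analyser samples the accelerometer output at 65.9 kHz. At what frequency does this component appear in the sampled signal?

188 kHz mod fs = 56.2 kHz.
56.2 kHz > fs/2 = 32.95 kHz, folds to fs − 56.2 kHz = 9.7 kHz.

9.7 kHz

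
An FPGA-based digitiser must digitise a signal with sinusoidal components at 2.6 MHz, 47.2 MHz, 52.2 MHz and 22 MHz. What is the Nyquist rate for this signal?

Highest-frequency component: 52.2 MHz.
Nyquist rate = 2 × 52.2 MHz = 104.4 MHz.

104.4 MHz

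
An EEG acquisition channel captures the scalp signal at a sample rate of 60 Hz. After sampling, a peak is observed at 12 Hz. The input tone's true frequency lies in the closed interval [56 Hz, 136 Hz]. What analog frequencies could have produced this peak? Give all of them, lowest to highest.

72 Hz, 108 Hz, 132 Hz

Frequencies that alias to 12 Hz are k·fs ± 12 Hz for integer k ≥ 0.
k=0: 12 Hz.
k=1: 48 Hz, 72 Hz.
k=2: 108 Hz, 132 Hz.
k=3: 168 Hz, 192 Hz.
Within [56 Hz, 136 Hz]: 72 Hz, 108 Hz, 132 Hz.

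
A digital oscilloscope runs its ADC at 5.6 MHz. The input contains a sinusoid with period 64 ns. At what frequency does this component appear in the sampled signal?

1.175 MHz

T = 64 ns → f = 1/T = 15.625 MHz.
15.625 MHz mod fs = 4.425 MHz.
4.425 MHz > fs/2 = 2.8 MHz, folds to fs − 4.425 MHz = 1.175 MHz.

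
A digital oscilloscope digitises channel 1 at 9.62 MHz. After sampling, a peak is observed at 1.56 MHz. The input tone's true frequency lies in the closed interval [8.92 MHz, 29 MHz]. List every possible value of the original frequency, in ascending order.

11.18 MHz, 17.68 MHz, 20.8 MHz, 27.3 MHz

Frequencies that alias to 1.56 MHz are k·fs ± 1.56 MHz for integer k ≥ 0.
k=0: 1.56 MHz.
k=1: 8.06 MHz, 11.18 MHz.
k=2: 17.68 MHz, 20.8 MHz.
k=3: 27.3 MHz, 30.42 MHz.
k=4: 36.92 MHz, 40.04 MHz.
Within [8.92 MHz, 29 MHz]: 11.18 MHz, 17.68 MHz, 20.8 MHz, 27.3 MHz.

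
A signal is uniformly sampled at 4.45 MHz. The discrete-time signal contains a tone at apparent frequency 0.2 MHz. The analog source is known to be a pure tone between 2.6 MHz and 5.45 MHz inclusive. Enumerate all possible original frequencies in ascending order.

Frequencies that alias to 0.2 MHz are k·fs ± 0.2 MHz for integer k ≥ 0.
k=0: 0.2 MHz.
k=1: 4.25 MHz, 4.65 MHz.
k=2: 8.7 MHz, 9.1 MHz.
Within [2.6 MHz, 5.45 MHz]: 4.25 MHz, 4.65 MHz.

4.25 MHz, 4.65 MHz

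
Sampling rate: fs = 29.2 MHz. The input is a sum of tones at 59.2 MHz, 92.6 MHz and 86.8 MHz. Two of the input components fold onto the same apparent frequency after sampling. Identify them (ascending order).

59.2 MHz, 86.8 MHz

fs/2 = 14.6 MHz.
59.2 MHz mod fs = 0.8 MHz.
0.8 MHz ≤ fs/2 = 14.6 MHz, appears at 0.8 MHz.
92.6 MHz mod fs = 5 MHz.
5 MHz ≤ fs/2 = 14.6 MHz, appears at 5 MHz.
86.8 MHz mod fs = 28.4 MHz.
28.4 MHz > fs/2 = 14.6 MHz, folds to fs − 28.4 MHz = 0.8 MHz.
59.2 MHz and 86.8 MHz both map to 0.8 MHz.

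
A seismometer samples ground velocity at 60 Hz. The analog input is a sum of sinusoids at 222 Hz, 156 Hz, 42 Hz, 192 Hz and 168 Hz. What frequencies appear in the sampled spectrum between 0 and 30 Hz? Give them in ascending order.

fs/2 = 30 Hz.
222 Hz mod fs = 42 Hz.
42 Hz > fs/2 = 30 Hz, folds to fs − 42 Hz = 18 Hz.
156 Hz mod fs = 36 Hz.
36 Hz > fs/2 = 30 Hz, folds to fs − 36 Hz = 24 Hz.
42 Hz > fs/2 = 30 Hz, folds to fs − 42 Hz = 18 Hz.
192 Hz mod fs = 12 Hz.
12 Hz ≤ fs/2 = 30 Hz, appears at 12 Hz.
168 Hz mod fs = 48 Hz.
48 Hz > fs/2 = 30 Hz, folds to fs − 48 Hz = 12 Hz.
Distinct values: {12 Hz, 18 Hz, 24 Hz}.

12 Hz, 18 Hz, 24 Hz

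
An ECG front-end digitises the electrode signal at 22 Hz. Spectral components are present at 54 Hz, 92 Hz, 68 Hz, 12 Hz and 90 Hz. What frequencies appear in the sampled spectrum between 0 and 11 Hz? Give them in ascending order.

2 Hz, 4 Hz, 10 Hz

fs/2 = 11 Hz.
54 Hz mod fs = 10 Hz.
10 Hz ≤ fs/2 = 11 Hz, appears at 10 Hz.
92 Hz mod fs = 4 Hz.
4 Hz ≤ fs/2 = 11 Hz, appears at 4 Hz.
68 Hz mod fs = 2 Hz.
2 Hz ≤ fs/2 = 11 Hz, appears at 2 Hz.
12 Hz > fs/2 = 11 Hz, folds to fs − 12 Hz = 10 Hz.
90 Hz mod fs = 2 Hz.
2 Hz ≤ fs/2 = 11 Hz, appears at 2 Hz.
Distinct values: {2 Hz, 4 Hz, 10 Hz}.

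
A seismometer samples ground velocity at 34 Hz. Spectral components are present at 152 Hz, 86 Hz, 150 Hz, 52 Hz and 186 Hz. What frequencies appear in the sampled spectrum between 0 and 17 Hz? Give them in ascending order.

fs/2 = 17 Hz.
152 Hz mod fs = 16 Hz.
16 Hz ≤ fs/2 = 17 Hz, appears at 16 Hz.
86 Hz mod fs = 18 Hz.
18 Hz > fs/2 = 17 Hz, folds to fs − 18 Hz = 16 Hz.
150 Hz mod fs = 14 Hz.
14 Hz ≤ fs/2 = 17 Hz, appears at 14 Hz.
52 Hz mod fs = 18 Hz.
18 Hz > fs/2 = 17 Hz, folds to fs − 18 Hz = 16 Hz.
186 Hz mod fs = 16 Hz.
16 Hz ≤ fs/2 = 17 Hz, appears at 16 Hz.
Distinct values: {14 Hz, 16 Hz}.

14 Hz, 16 Hz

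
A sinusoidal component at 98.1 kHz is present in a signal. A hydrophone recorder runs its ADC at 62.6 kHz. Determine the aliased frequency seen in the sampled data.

27.1 kHz

98.1 kHz mod fs = 35.5 kHz.
35.5 kHz > fs/2 = 31.3 kHz, folds to fs − 35.5 kHz = 27.1 kHz.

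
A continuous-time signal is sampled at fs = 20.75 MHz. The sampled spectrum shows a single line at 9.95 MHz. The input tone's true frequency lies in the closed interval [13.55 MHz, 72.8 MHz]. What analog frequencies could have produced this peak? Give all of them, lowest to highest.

Frequencies that alias to 9.95 MHz are k·fs ± 9.95 MHz for integer k ≥ 0.
k=0: 9.95 MHz.
k=1: 10.8 MHz, 30.7 MHz.
k=2: 31.55 MHz, 51.45 MHz.
k=3: 52.3 MHz, 72.2 MHz.
k=4: 73.05 MHz, 92.95 MHz.
Within [13.55 MHz, 72.8 MHz]: 30.7 MHz, 31.55 MHz, 51.45 MHz, 52.3 MHz, 72.2 MHz.

30.7 MHz, 31.55 MHz, 51.45 MHz, 52.3 MHz, 72.2 MHz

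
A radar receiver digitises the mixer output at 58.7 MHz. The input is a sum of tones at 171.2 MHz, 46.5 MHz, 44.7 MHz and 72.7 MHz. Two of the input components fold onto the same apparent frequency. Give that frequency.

fs/2 = 29.35 MHz.
171.2 MHz mod fs = 53.8 MHz.
53.8 MHz > fs/2 = 29.35 MHz, folds to fs − 53.8 MHz = 4.9 MHz.
46.5 MHz > fs/2 = 29.35 MHz, folds to fs − 46.5 MHz = 12.2 MHz.
44.7 MHz > fs/2 = 29.35 MHz, folds to fs − 44.7 MHz = 14 MHz.
72.7 MHz mod fs = 14 MHz.
14 MHz ≤ fs/2 = 29.35 MHz, appears at 14 MHz.
44.7 MHz and 72.7 MHz both map to 14 MHz.

14 MHz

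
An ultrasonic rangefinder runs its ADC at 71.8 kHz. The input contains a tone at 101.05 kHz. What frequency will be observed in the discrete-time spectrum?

101.05 kHz mod fs = 29.25 kHz.
29.25 kHz ≤ fs/2 = 35.9 kHz, appears at 29.25 kHz.

29.25 kHz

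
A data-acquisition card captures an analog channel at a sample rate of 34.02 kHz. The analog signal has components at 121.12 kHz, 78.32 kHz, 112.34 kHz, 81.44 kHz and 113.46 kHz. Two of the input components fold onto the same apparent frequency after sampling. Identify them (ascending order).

78.32 kHz, 112.34 kHz

fs/2 = 17.01 kHz.
121.12 kHz mod fs = 19.06 kHz.
19.06 kHz > fs/2 = 17.01 kHz, folds to fs − 19.06 kHz = 14.96 kHz.
78.32 kHz mod fs = 10.28 kHz.
10.28 kHz ≤ fs/2 = 17.01 kHz, appears at 10.28 kHz.
112.34 kHz mod fs = 10.28 kHz.
10.28 kHz ≤ fs/2 = 17.01 kHz, appears at 10.28 kHz.
81.44 kHz mod fs = 13.4 kHz.
13.4 kHz ≤ fs/2 = 17.01 kHz, appears at 13.4 kHz.
113.46 kHz mod fs = 11.4 kHz.
11.4 kHz ≤ fs/2 = 17.01 kHz, appears at 11.4 kHz.
78.32 kHz and 112.34 kHz both map to 10.28 kHz.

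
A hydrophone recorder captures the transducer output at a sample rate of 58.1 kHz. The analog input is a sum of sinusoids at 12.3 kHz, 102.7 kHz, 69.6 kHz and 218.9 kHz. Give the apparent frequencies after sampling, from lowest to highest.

11.5 kHz, 12.3 kHz, 13.5 kHz

fs/2 = 29.05 kHz.
12.3 kHz ≤ fs/2 = 29.05 kHz, passes unchanged.
102.7 kHz mod fs = 44.6 kHz.
44.6 kHz > fs/2 = 29.05 kHz, folds to fs − 44.6 kHz = 13.5 kHz.
69.6 kHz mod fs = 11.5 kHz.
11.5 kHz ≤ fs/2 = 29.05 kHz, appears at 11.5 kHz.
218.9 kHz mod fs = 44.6 kHz.
44.6 kHz > fs/2 = 29.05 kHz, folds to fs − 44.6 kHz = 13.5 kHz.
Distinct values: {11.5 kHz, 12.3 kHz, 13.5 kHz}.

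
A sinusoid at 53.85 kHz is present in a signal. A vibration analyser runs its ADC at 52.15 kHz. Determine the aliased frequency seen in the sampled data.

1.7 kHz

53.85 kHz mod fs = 1.7 kHz.
1.7 kHz ≤ fs/2 = 26.075 kHz, appears at 1.7 kHz.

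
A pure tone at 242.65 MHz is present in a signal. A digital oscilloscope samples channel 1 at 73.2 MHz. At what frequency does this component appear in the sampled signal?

23.05 MHz

242.65 MHz mod fs = 23.05 MHz.
23.05 MHz ≤ fs/2 = 36.6 MHz, appears at 23.05 MHz.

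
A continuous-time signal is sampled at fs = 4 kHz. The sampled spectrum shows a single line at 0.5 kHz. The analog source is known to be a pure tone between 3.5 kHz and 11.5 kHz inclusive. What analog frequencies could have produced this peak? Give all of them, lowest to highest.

3.5 kHz, 4.5 kHz, 7.5 kHz, 8.5 kHz, 11.5 kHz

Frequencies that alias to 0.5 kHz are k·fs ± 0.5 kHz for integer k ≥ 0.
k=0: 0.5 kHz.
k=1: 3.5 kHz, 4.5 kHz.
k=2: 7.5 kHz, 8.5 kHz.
k=3: 11.5 kHz, 12.5 kHz.
k=4: 15.5 kHz, 16.5 kHz.
Within [3.5 kHz, 11.5 kHz]: 3.5 kHz, 4.5 kHz, 7.5 kHz, 8.5 kHz, 11.5 kHz.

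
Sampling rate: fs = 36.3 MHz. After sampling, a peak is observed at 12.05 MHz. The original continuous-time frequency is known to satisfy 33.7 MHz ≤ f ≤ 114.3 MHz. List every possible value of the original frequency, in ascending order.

Frequencies that alias to 12.05 MHz are k·fs ± 12.05 MHz for integer k ≥ 0.
k=0: 12.05 MHz.
k=1: 24.25 MHz, 48.35 MHz.
k=2: 60.55 MHz, 84.65 MHz.
k=3: 96.85 MHz, 120.95 MHz.
k=4: 133.15 MHz, 157.25 MHz.
Within [33.7 MHz, 114.3 MHz]: 48.35 MHz, 60.55 MHz, 84.65 MHz, 96.85 MHz.

48.35 MHz, 60.55 MHz, 84.65 MHz, 96.85 MHz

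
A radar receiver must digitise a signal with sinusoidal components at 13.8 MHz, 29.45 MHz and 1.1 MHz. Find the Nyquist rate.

Highest-frequency component: 29.45 MHz.
Nyquist rate = 2 × 29.45 MHz = 58.9 MHz.

58.9 MHz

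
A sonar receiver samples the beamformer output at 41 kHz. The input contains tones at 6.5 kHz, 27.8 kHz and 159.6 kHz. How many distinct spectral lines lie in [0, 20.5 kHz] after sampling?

3

fs/2 = 20.5 kHz.
6.5 kHz ≤ fs/2 = 20.5 kHz, passes unchanged.
27.8 kHz > fs/2 = 20.5 kHz, folds to fs − 27.8 kHz = 13.2 kHz.
159.6 kHz mod fs = 36.6 kHz.
36.6 kHz > fs/2 = 20.5 kHz, folds to fs − 36.6 kHz = 4.4 kHz.
Distinct values: {4.4 kHz, 6.5 kHz, 13.2 kHz} → 3.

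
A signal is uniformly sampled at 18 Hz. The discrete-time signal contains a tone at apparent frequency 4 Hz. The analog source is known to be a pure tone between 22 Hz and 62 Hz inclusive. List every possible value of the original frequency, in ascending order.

22 Hz, 32 Hz, 40 Hz, 50 Hz, 58 Hz

Frequencies that alias to 4 Hz are k·fs ± 4 Hz for integer k ≥ 0.
k=0: 4 Hz.
k=1: 14 Hz, 22 Hz.
k=2: 32 Hz, 40 Hz.
k=3: 50 Hz, 58 Hz.
k=4: 68 Hz, 76 Hz.
Within [22 Hz, 62 Hz]: 22 Hz, 32 Hz, 40 Hz, 50 Hz, 58 Hz.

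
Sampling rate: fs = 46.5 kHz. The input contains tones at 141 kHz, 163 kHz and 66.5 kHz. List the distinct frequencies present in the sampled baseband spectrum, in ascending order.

fs/2 = 23.25 kHz.
141 kHz mod fs = 1.5 kHz.
1.5 kHz ≤ fs/2 = 23.25 kHz, appears at 1.5 kHz.
163 kHz mod fs = 23.5 kHz.
23.5 kHz > fs/2 = 23.25 kHz, folds to fs − 23.5 kHz = 23 kHz.
66.5 kHz mod fs = 20 kHz.
20 kHz ≤ fs/2 = 23.25 kHz, appears at 20 kHz.
Distinct values: {1.5 kHz, 20 kHz, 23 kHz}.

1.5 kHz, 20 kHz, 23 kHz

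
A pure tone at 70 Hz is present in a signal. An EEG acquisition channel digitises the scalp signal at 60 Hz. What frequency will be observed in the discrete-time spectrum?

70 Hz mod fs = 10 Hz.
10 Hz ≤ fs/2 = 30 Hz, appears at 10 Hz.

10 Hz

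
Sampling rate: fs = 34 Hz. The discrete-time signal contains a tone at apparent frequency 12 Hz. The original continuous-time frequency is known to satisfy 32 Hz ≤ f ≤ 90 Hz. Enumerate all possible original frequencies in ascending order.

Frequencies that alias to 12 Hz are k·fs ± 12 Hz for integer k ≥ 0.
k=0: 12 Hz.
k=1: 22 Hz, 46 Hz.
k=2: 56 Hz, 80 Hz.
k=3: 90 Hz, 114 Hz.
k=4: 124 Hz, 148 Hz.
Within [32 Hz, 90 Hz]: 46 Hz, 56 Hz, 80 Hz, 90 Hz.

46 Hz, 56 Hz, 80 Hz, 90 Hz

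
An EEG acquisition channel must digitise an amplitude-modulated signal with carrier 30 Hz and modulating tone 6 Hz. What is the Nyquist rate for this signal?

AM sidebands sit at fc ± fm = 24 Hz and 36 Hz.
Highest-frequency component: 36 Hz.
Nyquist rate = 2 × 36 Hz = 72 Hz.

72 Hz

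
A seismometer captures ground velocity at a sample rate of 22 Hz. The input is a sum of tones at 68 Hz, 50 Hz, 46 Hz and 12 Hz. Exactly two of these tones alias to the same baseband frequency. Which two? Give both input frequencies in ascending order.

46 Hz, 68 Hz

fs/2 = 11 Hz.
68 Hz mod fs = 2 Hz.
2 Hz ≤ fs/2 = 11 Hz, appears at 2 Hz.
50 Hz mod fs = 6 Hz.
6 Hz ≤ fs/2 = 11 Hz, appears at 6 Hz.
46 Hz mod fs = 2 Hz.
2 Hz ≤ fs/2 = 11 Hz, appears at 2 Hz.
12 Hz > fs/2 = 11 Hz, folds to fs − 12 Hz = 10 Hz.
46 Hz and 68 Hz both map to 2 Hz.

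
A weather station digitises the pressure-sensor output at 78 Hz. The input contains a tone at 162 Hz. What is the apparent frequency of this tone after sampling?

6 Hz

162 Hz mod fs = 6 Hz.
6 Hz ≤ fs/2 = 39 Hz, appears at 6 Hz.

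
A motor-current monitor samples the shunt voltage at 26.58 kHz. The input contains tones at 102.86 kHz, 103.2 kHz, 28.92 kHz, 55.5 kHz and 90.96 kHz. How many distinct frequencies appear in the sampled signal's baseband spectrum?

fs/2 = 13.29 kHz.
102.86 kHz mod fs = 23.12 kHz.
23.12 kHz > fs/2 = 13.29 kHz, folds to fs − 23.12 kHz = 3.46 kHz.
103.2 kHz mod fs = 23.46 kHz.
23.46 kHz > fs/2 = 13.29 kHz, folds to fs − 23.46 kHz = 3.12 kHz.
28.92 kHz mod fs = 2.34 kHz.
2.34 kHz ≤ fs/2 = 13.29 kHz, appears at 2.34 kHz.
55.5 kHz mod fs = 2.34 kHz.
2.34 kHz ≤ fs/2 = 13.29 kHz, appears at 2.34 kHz.
90.96 kHz mod fs = 11.22 kHz.
11.22 kHz ≤ fs/2 = 13.29 kHz, appears at 11.22 kHz.
Distinct values: {2.34 kHz, 3.12 kHz, 3.46 kHz, 11.22 kHz} → 4.

4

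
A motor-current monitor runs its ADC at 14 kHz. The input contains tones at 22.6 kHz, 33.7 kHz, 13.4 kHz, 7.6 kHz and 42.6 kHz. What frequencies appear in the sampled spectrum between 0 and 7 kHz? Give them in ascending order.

fs/2 = 7 kHz.
22.6 kHz mod fs = 8.6 kHz.
8.6 kHz > fs/2 = 7 kHz, folds to fs − 8.6 kHz = 5.4 kHz.
33.7 kHz mod fs = 5.7 kHz.
5.7 kHz ≤ fs/2 = 7 kHz, appears at 5.7 kHz.
13.4 kHz > fs/2 = 7 kHz, folds to fs − 13.4 kHz = 0.6 kHz.
7.6 kHz > fs/2 = 7 kHz, folds to fs − 7.6 kHz = 6.4 kHz.
42.6 kHz mod fs = 0.6 kHz.
0.6 kHz ≤ fs/2 = 7 kHz, appears at 0.6 kHz.
Distinct values: {0.6 kHz, 5.4 kHz, 5.7 kHz, 6.4 kHz}.

0.6 kHz, 5.4 kHz, 5.7 kHz, 6.4 kHz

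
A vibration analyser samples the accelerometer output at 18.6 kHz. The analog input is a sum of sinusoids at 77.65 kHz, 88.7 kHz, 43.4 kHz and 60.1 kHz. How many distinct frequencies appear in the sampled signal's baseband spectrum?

fs/2 = 9.3 kHz.
77.65 kHz mod fs = 3.25 kHz.
3.25 kHz ≤ fs/2 = 9.3 kHz, appears at 3.25 kHz.
88.7 kHz mod fs = 14.3 kHz.
14.3 kHz > fs/2 = 9.3 kHz, folds to fs − 14.3 kHz = 4.3 kHz.
43.4 kHz mod fs = 6.2 kHz.
6.2 kHz ≤ fs/2 = 9.3 kHz, appears at 6.2 kHz.
60.1 kHz mod fs = 4.3 kHz.
4.3 kHz ≤ fs/2 = 9.3 kHz, appears at 4.3 kHz.
Distinct values: {3.25 kHz, 4.3 kHz, 6.2 kHz} → 3.

3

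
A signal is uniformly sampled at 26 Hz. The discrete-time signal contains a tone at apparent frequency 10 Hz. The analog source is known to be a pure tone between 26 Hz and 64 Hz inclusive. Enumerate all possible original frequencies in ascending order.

36 Hz, 42 Hz, 62 Hz

Frequencies that alias to 10 Hz are k·fs ± 10 Hz for integer k ≥ 0.
k=0: 10 Hz.
k=1: 16 Hz, 36 Hz.
k=2: 42 Hz, 62 Hz.
k=3: 68 Hz, 88 Hz.
Within [26 Hz, 64 Hz]: 36 Hz, 42 Hz, 62 Hz.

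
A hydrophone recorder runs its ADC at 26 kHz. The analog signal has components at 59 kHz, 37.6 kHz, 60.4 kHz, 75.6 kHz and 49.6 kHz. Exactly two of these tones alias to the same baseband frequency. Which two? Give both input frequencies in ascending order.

49.6 kHz, 75.6 kHz

fs/2 = 13 kHz.
59 kHz mod fs = 7 kHz.
7 kHz ≤ fs/2 = 13 kHz, appears at 7 kHz.
37.6 kHz mod fs = 11.6 kHz.
11.6 kHz ≤ fs/2 = 13 kHz, appears at 11.6 kHz.
60.4 kHz mod fs = 8.4 kHz.
8.4 kHz ≤ fs/2 = 13 kHz, appears at 8.4 kHz.
75.6 kHz mod fs = 23.6 kHz.
23.6 kHz > fs/2 = 13 kHz, folds to fs − 23.6 kHz = 2.4 kHz.
49.6 kHz mod fs = 23.6 kHz.
23.6 kHz > fs/2 = 13 kHz, folds to fs − 23.6 kHz = 2.4 kHz.
49.6 kHz and 75.6 kHz both map to 2.4 kHz.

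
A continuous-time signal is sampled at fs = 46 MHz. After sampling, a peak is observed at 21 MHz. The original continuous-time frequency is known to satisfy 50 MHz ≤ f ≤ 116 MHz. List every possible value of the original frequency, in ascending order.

Frequencies that alias to 21 MHz are k·fs ± 21 MHz for integer k ≥ 0.
k=0: 21 MHz.
k=1: 25 MHz, 67 MHz.
k=2: 71 MHz, 113 MHz.
k=3: 117 MHz, 159 MHz.
Within [50 MHz, 116 MHz]: 67 MHz, 71 MHz, 113 MHz.

67 MHz, 71 MHz, 113 MHz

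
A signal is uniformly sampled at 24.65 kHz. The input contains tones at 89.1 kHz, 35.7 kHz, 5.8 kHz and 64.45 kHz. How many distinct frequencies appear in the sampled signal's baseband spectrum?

fs/2 = 12.325 kHz.
89.1 kHz mod fs = 15.15 kHz.
15.15 kHz > fs/2 = 12.325 kHz, folds to fs − 15.15 kHz = 9.5 kHz.
35.7 kHz mod fs = 11.05 kHz.
11.05 kHz ≤ fs/2 = 12.325 kHz, appears at 11.05 kHz.
5.8 kHz ≤ fs/2 = 12.325 kHz, passes unchanged.
64.45 kHz mod fs = 15.15 kHz.
15.15 kHz > fs/2 = 12.325 kHz, folds to fs − 15.15 kHz = 9.5 kHz.
Distinct values: {5.8 kHz, 9.5 kHz, 11.05 kHz} → 3.

3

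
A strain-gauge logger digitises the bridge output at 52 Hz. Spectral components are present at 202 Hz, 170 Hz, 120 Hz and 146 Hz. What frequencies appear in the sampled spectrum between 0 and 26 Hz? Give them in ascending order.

6 Hz, 10 Hz, 14 Hz, 16 Hz

fs/2 = 26 Hz.
202 Hz mod fs = 46 Hz.
46 Hz > fs/2 = 26 Hz, folds to fs − 46 Hz = 6 Hz.
170 Hz mod fs = 14 Hz.
14 Hz ≤ fs/2 = 26 Hz, appears at 14 Hz.
120 Hz mod fs = 16 Hz.
16 Hz ≤ fs/2 = 26 Hz, appears at 16 Hz.
146 Hz mod fs = 42 Hz.
42 Hz > fs/2 = 26 Hz, folds to fs − 42 Hz = 10 Hz.
Distinct values: {6 Hz, 10 Hz, 14 Hz, 16 Hz}.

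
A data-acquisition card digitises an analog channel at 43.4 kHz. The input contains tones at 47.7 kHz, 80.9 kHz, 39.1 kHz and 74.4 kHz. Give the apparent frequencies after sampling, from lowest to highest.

fs/2 = 21.7 kHz.
47.7 kHz mod fs = 4.3 kHz.
4.3 kHz ≤ fs/2 = 21.7 kHz, appears at 4.3 kHz.
80.9 kHz mod fs = 37.5 kHz.
37.5 kHz > fs/2 = 21.7 kHz, folds to fs − 37.5 kHz = 5.9 kHz.
39.1 kHz > fs/2 = 21.7 kHz, folds to fs − 39.1 kHz = 4.3 kHz.
74.4 kHz mod fs = 31 kHz.
31 kHz > fs/2 = 21.7 kHz, folds to fs − 31 kHz = 12.4 kHz.
Distinct values: {4.3 kHz, 5.9 kHz, 12.4 kHz}.

4.3 kHz, 5.9 kHz, 12.4 kHz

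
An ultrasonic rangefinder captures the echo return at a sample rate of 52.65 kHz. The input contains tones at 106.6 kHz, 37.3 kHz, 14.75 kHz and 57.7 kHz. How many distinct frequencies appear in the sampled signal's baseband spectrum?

fs/2 = 26.325 kHz.
106.6 kHz mod fs = 1.3 kHz.
1.3 kHz ≤ fs/2 = 26.325 kHz, appears at 1.3 kHz.
37.3 kHz > fs/2 = 26.325 kHz, folds to fs − 37.3 kHz = 15.35 kHz.
14.75 kHz ≤ fs/2 = 26.325 kHz, passes unchanged.
57.7 kHz mod fs = 5.05 kHz.
5.05 kHz ≤ fs/2 = 26.325 kHz, appears at 5.05 kHz.
Distinct values: {1.3 kHz, 5.05 kHz, 14.75 kHz, 15.35 kHz} → 4.

4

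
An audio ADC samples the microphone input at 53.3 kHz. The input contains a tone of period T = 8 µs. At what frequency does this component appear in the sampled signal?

18.4 kHz

T = 8 µs → f = 1/T = 125 kHz.
125 kHz mod fs = 18.4 kHz.
18.4 kHz ≤ fs/2 = 26.65 kHz, appears at 18.4 kHz.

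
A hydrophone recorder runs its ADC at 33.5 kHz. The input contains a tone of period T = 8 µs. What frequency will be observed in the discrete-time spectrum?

9 kHz

T = 8 µs → f = 1/T = 125 kHz.
125 kHz mod fs = 24.5 kHz.
24.5 kHz > fs/2 = 16.75 kHz, folds to fs − 24.5 kHz = 9 kHz.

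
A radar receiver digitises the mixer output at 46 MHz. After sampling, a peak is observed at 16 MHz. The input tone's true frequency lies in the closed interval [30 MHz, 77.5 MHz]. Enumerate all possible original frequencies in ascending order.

Frequencies that alias to 16 MHz are k·fs ± 16 MHz for integer k ≥ 0.
k=0: 16 MHz.
k=1: 30 MHz, 62 MHz.
k=2: 76 MHz, 108 MHz.
k=3: 122 MHz, 154 MHz.
Within [30 MHz, 77.5 MHz]: 30 MHz, 62 MHz, 76 MHz.

30 MHz, 62 MHz, 76 MHz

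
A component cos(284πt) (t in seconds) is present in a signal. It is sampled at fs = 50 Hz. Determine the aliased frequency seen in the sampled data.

ω = 284π rad/s → f = ω/(2π) = 142 Hz.
142 Hz mod fs = 42 Hz.
42 Hz > fs/2 = 25 Hz, folds to fs − 42 Hz = 8 Hz.

8 Hz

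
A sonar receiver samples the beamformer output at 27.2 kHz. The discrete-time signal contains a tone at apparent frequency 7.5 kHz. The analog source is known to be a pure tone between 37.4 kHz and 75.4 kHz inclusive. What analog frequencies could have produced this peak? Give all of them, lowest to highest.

46.9 kHz, 61.9 kHz, 74.1 kHz

Frequencies that alias to 7.5 kHz are k·fs ± 7.5 kHz for integer k ≥ 0.
k=0: 7.5 kHz.
k=1: 19.7 kHz, 34.7 kHz.
k=2: 46.9 kHz, 61.9 kHz.
k=3: 74.1 kHz, 89.1 kHz.
k=4: 101.3 kHz, 116.3 kHz.
Within [37.4 kHz, 75.4 kHz]: 46.9 kHz, 61.9 kHz, 74.1 kHz.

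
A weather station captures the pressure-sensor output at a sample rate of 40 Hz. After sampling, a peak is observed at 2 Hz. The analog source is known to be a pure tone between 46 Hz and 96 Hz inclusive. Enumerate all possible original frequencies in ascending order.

78 Hz, 82 Hz

Frequencies that alias to 2 Hz are k·fs ± 2 Hz for integer k ≥ 0.
k=0: 2 Hz.
k=1: 38 Hz, 42 Hz.
k=2: 78 Hz, 82 Hz.
k=3: 118 Hz, 122 Hz.
Within [46 Hz, 96 Hz]: 78 Hz, 82 Hz.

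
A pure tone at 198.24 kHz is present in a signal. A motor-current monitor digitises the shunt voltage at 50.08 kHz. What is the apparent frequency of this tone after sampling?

2.08 kHz

198.24 kHz mod fs = 48 kHz.
48 kHz > fs/2 = 25.04 kHz, folds to fs − 48 kHz = 2.08 kHz.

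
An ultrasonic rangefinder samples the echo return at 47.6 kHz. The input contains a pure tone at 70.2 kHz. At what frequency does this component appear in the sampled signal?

22.6 kHz

70.2 kHz mod fs = 22.6 kHz.
22.6 kHz ≤ fs/2 = 23.8 kHz, appears at 22.6 kHz.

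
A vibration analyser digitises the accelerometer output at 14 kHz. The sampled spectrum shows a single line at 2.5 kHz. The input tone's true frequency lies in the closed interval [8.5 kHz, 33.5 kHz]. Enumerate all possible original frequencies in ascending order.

Frequencies that alias to 2.5 kHz are k·fs ± 2.5 kHz for integer k ≥ 0.
k=0: 2.5 kHz.
k=1: 11.5 kHz, 16.5 kHz.
k=2: 25.5 kHz, 30.5 kHz.
k=3: 39.5 kHz, 44.5 kHz.
Within [8.5 kHz, 33.5 kHz]: 11.5 kHz, 16.5 kHz, 25.5 kHz, 30.5 kHz.

11.5 kHz, 16.5 kHz, 25.5 kHz, 30.5 kHz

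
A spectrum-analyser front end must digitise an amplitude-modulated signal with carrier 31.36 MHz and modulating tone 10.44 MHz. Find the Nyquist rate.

83.6 MHz

AM sidebands sit at fc ± fm = 20.92 MHz and 41.8 MHz.
Highest-frequency component: 41.8 MHz.
Nyquist rate = 2 × 41.8 MHz = 83.6 MHz.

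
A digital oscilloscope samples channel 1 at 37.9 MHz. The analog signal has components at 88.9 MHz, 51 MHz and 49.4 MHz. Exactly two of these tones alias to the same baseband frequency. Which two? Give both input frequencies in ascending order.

51 MHz, 88.9 MHz

fs/2 = 18.95 MHz.
88.9 MHz mod fs = 13.1 MHz.
13.1 MHz ≤ fs/2 = 18.95 MHz, appears at 13.1 MHz.
51 MHz mod fs = 13.1 MHz.
13.1 MHz ≤ fs/2 = 18.95 MHz, appears at 13.1 MHz.
49.4 MHz mod fs = 11.5 MHz.
11.5 MHz ≤ fs/2 = 18.95 MHz, appears at 11.5 MHz.
51 MHz and 88.9 MHz both map to 13.1 MHz.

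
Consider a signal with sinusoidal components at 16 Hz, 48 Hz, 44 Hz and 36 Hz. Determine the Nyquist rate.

96 Hz

Highest-frequency component: 48 Hz.
Nyquist rate = 2 × 48 Hz = 96 Hz.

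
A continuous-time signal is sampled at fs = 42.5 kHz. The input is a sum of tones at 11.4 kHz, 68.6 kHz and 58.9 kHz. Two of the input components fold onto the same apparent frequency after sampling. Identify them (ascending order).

fs/2 = 21.25 kHz.
11.4 kHz ≤ fs/2 = 21.25 kHz, passes unchanged.
68.6 kHz mod fs = 26.1 kHz.
26.1 kHz > fs/2 = 21.25 kHz, folds to fs − 26.1 kHz = 16.4 kHz.
58.9 kHz mod fs = 16.4 kHz.
16.4 kHz ≤ fs/2 = 21.25 kHz, appears at 16.4 kHz.
58.9 kHz and 68.6 kHz both map to 16.4 kHz.

58.9 kHz, 68.6 kHz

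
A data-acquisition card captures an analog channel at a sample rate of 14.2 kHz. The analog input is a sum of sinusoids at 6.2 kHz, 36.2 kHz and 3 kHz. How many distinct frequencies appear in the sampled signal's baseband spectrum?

fs/2 = 7.1 kHz.
6.2 kHz ≤ fs/2 = 7.1 kHz, passes unchanged.
36.2 kHz mod fs = 7.8 kHz.
7.8 kHz > fs/2 = 7.1 kHz, folds to fs − 7.8 kHz = 6.4 kHz.
3 kHz ≤ fs/2 = 7.1 kHz, passes unchanged.
Distinct values: {3 kHz, 6.2 kHz, 6.4 kHz} → 3.

3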